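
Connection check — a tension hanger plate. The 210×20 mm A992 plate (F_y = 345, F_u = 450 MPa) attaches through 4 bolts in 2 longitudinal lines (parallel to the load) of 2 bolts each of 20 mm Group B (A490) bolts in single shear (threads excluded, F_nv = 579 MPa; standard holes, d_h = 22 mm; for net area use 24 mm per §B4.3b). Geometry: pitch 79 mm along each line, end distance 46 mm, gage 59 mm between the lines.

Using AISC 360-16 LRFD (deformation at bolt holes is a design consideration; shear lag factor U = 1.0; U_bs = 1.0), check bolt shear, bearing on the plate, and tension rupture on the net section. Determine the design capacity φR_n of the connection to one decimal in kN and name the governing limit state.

Bolt shear: A_b = π(20)²/4 = 314.16 mm². φR_n = 0.75 × 579 × 314.16 × 4 × 1 = 545.7 kN.
Bearing (20 mm plate, F_u = 450 MPa): end bolts L_c = 46 − 22/2 = 35, R_n = min(1.2×35×20×450, 2.4×20×20×450) = 378 kN/bolt; interior L_c = 79 − 22 = 57, R_n = 432 kN/bolt. φR_n = 0.75 × (2×378 + 2×432) = 1215.0 kN.
Tension rupture (net): A_n = (210 − 2×24)×20 = 3240 mm² (U = 1.0, A_e = A_n). φR_n = 0.75 × 450 × 3240 = 1093.5 kN.
Governing: min(545.7, 1215.0, 1093.5) = 545.7 kN → bolt shear.

545.7 kN (bolt shear governs)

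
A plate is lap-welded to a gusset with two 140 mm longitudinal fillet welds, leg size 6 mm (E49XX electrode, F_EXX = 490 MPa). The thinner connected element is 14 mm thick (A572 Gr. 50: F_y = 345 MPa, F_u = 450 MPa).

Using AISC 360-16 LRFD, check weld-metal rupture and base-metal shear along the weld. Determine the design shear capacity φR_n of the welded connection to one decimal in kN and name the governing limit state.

261.9 kN (weld metal governs)

Weld metal: throat = 0.707×6 = 4.242 mm, L = 2×140 = 280 mm. φR_n = 0.75 × 0.6 × 490 × 4.242 × 280 = 261.9 kN.
Base metal shear (14 mm plate): yield φR_n = 1.0×0.6×345×14×280 = 811.4 kN; rupture φR_n = 0.75×0.6×450×14×280 = 793.8 kN; take 793.8 kN (rupture).
Governing: min(261.9, 793.8) = 261.9 kN → weld metal.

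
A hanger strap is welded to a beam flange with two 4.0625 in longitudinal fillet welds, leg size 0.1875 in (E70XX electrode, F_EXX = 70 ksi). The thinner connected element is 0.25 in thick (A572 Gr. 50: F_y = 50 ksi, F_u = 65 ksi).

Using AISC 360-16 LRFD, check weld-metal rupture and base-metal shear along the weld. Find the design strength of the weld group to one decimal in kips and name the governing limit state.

33.9 kips (weld metal governs)

Weld metal: throat = 0.707×0.1875 = 0.13256 in, L = 2×4.0625 = 8.125 in. φR_n = 0.75 × 0.6 × 70 × 0.13256 × 8.125 = 33.9 kips.
Base metal shear (0.25 in plate): yield φR_n = 1.0×0.6×50×0.25×8.125 = 60.9 kips; rupture φR_n = 0.75×0.6×65×0.25×8.125 = 59.4 kips; take 59.4 kips (rupture).
Governing: min(33.9, 59.4) = 33.9 kips → weld metal.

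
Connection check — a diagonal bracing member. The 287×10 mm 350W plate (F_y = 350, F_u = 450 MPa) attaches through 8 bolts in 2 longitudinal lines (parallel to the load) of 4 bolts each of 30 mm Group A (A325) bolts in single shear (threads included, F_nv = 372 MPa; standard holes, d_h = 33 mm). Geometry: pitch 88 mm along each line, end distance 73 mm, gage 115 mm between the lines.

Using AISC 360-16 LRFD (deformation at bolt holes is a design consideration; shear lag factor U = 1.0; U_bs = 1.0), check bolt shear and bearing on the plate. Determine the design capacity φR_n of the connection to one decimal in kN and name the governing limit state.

1577.7 kN (bolt shear governs)

Bolt shear: A_b = π(30)²/4 = 706.86 mm². φR_n = 0.75 × 372 × 706.86 × 8 × 1 = 1577.7 kN.
Bearing (10 mm plate, F_u = 450 MPa): end bolts L_c = 73 − 33/2 = 56.5, R_n = min(1.2×56.5×10×450, 2.4×30×10×450) = 305.1 kN/bolt; interior L_c = 88 − 33 = 55, R_n = 297 kN/bolt. φR_n = 0.75 × (2×305.1 + 6×297) = 1794.2 kN.
Governing: min(1577.7, 1794.2) = 1577.7 kN → bolt shear.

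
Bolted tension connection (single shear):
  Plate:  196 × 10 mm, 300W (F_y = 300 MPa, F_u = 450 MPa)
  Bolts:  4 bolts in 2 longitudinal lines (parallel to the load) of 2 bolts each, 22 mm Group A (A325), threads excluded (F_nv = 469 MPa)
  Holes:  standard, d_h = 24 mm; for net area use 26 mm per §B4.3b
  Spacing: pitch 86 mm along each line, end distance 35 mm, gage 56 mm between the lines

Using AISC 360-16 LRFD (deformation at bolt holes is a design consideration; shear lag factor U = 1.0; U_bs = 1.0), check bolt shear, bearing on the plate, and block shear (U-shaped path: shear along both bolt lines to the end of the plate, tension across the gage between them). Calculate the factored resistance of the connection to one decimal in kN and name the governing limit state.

428.0 kN (block shear governs)

Bolt shear: A_b = π(22)²/4 = 380.13 mm². φR_n = 0.75 × 469 × 380.13 × 4 × 1 = 534.8 kN.
Bearing (10 mm plate, F_u = 450 MPa): end bolts L_c = 35 − 24/2 = 23, R_n = min(1.2×23×10×450, 2.4×22×10×450) = 124.2 kN/bolt; interior L_c = 86 − 24 = 62, R_n = 237.6 kN/bolt. φR_n = 0.75 × (2×124.2 + 2×237.6) = 542.7 kN.
Block shear: shear path 2×[35+1×86] = 2×121 mm, A_gv = 2420, A_nv = 2×(121 − 1.5×26)×10 = 1640 mm²; tension across gage: (56 − 1×26)×10 = 300 mm². R_n = min(0.6×450×1640, 0.6×300×2420) + 1.0×450×300 = min(442.8, 435.6) + 135 = 570.6 kN. φR_n = 0.75 × 570.6 = 428.0 kN.
Governing: min(534.8, 542.7, 428.0) = 428.0 kN → block shear.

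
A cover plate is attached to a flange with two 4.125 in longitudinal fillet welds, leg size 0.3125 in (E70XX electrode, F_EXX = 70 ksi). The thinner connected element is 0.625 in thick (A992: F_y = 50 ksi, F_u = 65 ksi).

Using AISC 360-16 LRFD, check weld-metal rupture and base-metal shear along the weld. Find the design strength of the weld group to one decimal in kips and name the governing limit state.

57.4 kips (weld metal governs)

Weld metal: throat = 0.707×0.3125 = 0.22094 in, L = 2×4.125 = 8.25 in. φR_n = 0.75 × 0.6 × 70 × 0.22094 × 8.25 = 57.4 kips.
Base metal shear (0.625 in plate): yield φR_n = 1.0×0.6×50×0.625×8.25 = 154.7 kips; rupture φR_n = 0.75×0.6×65×0.625×8.25 = 150.8 kips; take 150.8 kips (rupture).
Governing: min(57.4, 150.8) = 57.4 kips → weld metal.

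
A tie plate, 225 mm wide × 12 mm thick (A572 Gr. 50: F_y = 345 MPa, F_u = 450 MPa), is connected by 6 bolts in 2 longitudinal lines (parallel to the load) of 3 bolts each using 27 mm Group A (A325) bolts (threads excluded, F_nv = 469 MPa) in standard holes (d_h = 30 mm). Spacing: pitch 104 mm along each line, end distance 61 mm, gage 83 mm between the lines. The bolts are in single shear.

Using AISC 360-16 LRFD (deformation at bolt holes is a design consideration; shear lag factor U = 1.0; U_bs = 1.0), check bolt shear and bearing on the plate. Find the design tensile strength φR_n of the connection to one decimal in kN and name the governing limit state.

Bolt shear: A_b = π(27)²/4 = 572.56 mm². φR_n = 0.75 × 469 × 572.56 × 6 × 1 = 1208.4 kN.
Bearing (12 mm plate, F_u = 450 MPa): end bolts L_c = 61 − 30/2 = 46, R_n = min(1.2×46×12×450, 2.4×27×12×450) = 298.08 kN/bolt; interior L_c = 104 − 30 = 74, R_n = 349.92 kN/bolt. φR_n = 0.75 × (2×298.08 + 4×349.92) = 1496.9 kN.
Governing: min(1208.4, 1496.9) = 1208.4 kN → bolt shear.

1208.4 kN (bolt shear governs)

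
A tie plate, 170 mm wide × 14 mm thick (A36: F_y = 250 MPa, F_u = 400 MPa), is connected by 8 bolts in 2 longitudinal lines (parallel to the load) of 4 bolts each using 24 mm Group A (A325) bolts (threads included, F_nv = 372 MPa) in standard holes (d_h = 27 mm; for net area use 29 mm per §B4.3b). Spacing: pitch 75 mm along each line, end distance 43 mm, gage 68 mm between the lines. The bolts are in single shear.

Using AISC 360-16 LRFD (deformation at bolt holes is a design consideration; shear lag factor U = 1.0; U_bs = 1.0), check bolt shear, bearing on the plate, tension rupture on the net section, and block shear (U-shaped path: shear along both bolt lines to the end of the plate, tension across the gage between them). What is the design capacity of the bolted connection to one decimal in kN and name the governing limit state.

470.4 kN (net-section rupture governs)

Bolt shear: A_b = π(24)²/4 = 452.39 mm². φR_n = 0.75 × 372 × 452.39 × 8 × 1 = 1009.7 kN.
Bearing (14 mm plate, F_u = 400 MPa): end bolts L_c = 43 − 27/2 = 29.5, R_n = min(1.2×29.5×14×400, 2.4×24×14×400) = 198.24 kN/bolt; interior L_c = 75 − 27 = 48, R_n = 322.56 kN/bolt. φR_n = 0.75 × (2×198.24 + 6×322.56) = 1748.9 kN.
Tension rupture (net): A_n = (170 − 2×29)×14 = 1568 mm² (U = 1.0, A_e = A_n). φR_n = 0.75 × 400 × 1568 = 470.4 kN.
Block shear: shear path 2×[43+3×75] = 2×268 mm, A_gv = 7504, A_nv = 2×(268 − 3.5×29)×14 = 4662 mm²; tension across gage: (68 − 1×29)×14 = 546 mm². R_n = min(0.6×400×4662, 0.6×250×7504) + 1.0×400×546 = min(1118.9, 1125.6) + 218.4 = 1337.3 kN. φR_n = 0.75 × 1337.3 = 1003.0 kN.
Governing: min(1009.7, 1748.9, 470.4, 1003.0) = 470.4 kN → net-section rupture.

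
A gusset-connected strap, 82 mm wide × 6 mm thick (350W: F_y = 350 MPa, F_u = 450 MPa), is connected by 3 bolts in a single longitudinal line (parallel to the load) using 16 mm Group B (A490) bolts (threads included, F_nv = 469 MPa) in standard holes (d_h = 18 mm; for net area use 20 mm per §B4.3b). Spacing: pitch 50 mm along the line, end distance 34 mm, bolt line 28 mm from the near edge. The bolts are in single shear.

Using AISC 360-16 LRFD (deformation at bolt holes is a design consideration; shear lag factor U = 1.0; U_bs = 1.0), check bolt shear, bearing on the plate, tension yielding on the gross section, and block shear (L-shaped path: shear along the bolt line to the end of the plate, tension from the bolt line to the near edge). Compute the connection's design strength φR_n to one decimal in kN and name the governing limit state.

Bolt shear: A_b = π(16)²/4 = 201.06 mm². φR_n = 0.75 × 469 × 201.06 × 3 × 1 = 212.2 kN.
Bearing (6 mm plate, F_u = 450 MPa): end bolts L_c = 34 − 18/2 = 25, R_n = min(1.2×25×6×450, 2.4×16×6×450) = 81 kN/bolt; interior L_c = 50 − 18 = 32, R_n = 103.68 kN/bolt. φR_n = 0.75 × (1×81 + 2×103.68) = 216.3 kN.
Tension yield (gross): A_g = 82×6 = 492 mm². φR_n = 0.90 × 350 × 492 = 155.0 kN.
Block shear: shear path 1×[34+2×50] = 1×134 mm, A_gv = 804, A_nv = 1×(134 − 2.5×20)×6 = 504 mm²; tension to near edge: (28 − 0.5×20)×6 = 108 mm². R_n = min(0.6×450×504, 0.6×350×804) + 1.0×450×108 = min(136.08, 168.84) + 48.6 = 184.68 kN. φR_n = 0.75 × 184.68 = 138.5 kN.
Governing: min(212.2, 216.3, 155.0, 138.5) = 138.5 kN → block shear.

138.5 kN (block shear governs)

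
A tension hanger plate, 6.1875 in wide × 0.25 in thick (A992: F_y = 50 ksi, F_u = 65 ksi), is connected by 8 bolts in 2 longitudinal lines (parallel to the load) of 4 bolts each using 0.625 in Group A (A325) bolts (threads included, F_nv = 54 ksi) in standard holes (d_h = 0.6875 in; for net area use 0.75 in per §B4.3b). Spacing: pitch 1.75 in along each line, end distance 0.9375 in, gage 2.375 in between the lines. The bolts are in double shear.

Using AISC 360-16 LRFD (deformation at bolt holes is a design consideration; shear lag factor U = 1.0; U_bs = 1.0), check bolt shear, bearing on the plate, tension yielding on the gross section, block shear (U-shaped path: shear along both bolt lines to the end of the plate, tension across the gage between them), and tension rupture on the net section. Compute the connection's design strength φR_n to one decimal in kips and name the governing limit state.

57.1 kips (net-section rupture governs)

Bolt shear: A_b = π(0.625)²/4 = 0.3068 in². φR_n = 0.75 × 54 × 0.3068 × 8 × 2 = 198.8 kips.
Bearing (0.25 in plate, F_u = 65 ksi): end bolts L_c = 0.9375 − 0.6875/2 = 0.59375, R_n = min(1.2×0.59375×0.25×65, 2.4×0.625×0.25×65) = 11.578 kips/bolt; interior L_c = 1.75 − 0.6875 = 1.0625, R_n = 20.719 kips/bolt. φR_n = 0.75 × (2×11.578 + 6×20.719) = 110.6 kips.
Tension yield (gross): A_g = 6.1875×0.25 = 1.5469 in². φR_n = 0.90 × 50 × 1.5469 = 69.6 kips.
Block shear: shear path 2×[0.9375+3×1.75] = 2×6.1875 in, A_gv = 3.0938, A_nv = 2×(6.1875 − 3.5×0.75)×0.25 = 1.7813 in²; tension across gage: (2.375 − 1×0.75)×0.25 = 0.40625 in². R_n = min(0.6×65×1.7813, 0.6×50×3.0938) + 1.0×65×0.40625 = min(69.471, 92.814) + 26.406 = 95.877 kips. φR_n = 0.75 × 95.877 = 71.9 kips.
Tension rupture (net): A_n = (6.1875 − 2×0.75)×0.25 = 1.1719 in² (U = 1.0, A_e = A_n). φR_n = 0.75 × 65 × 1.1719 = 57.1 kips.
Governing: min(198.8, 110.6, 69.6, 71.9, 57.1) = 57.1 kips → net-section rupture.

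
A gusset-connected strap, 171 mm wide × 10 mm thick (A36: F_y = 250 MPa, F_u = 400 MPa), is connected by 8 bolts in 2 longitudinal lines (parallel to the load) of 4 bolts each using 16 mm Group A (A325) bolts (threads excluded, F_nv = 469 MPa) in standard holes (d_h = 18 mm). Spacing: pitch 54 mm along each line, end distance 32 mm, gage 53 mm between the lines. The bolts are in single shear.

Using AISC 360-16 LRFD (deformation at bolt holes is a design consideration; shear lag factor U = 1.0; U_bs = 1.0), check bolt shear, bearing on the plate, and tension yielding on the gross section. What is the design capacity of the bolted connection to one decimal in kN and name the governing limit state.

384.8 kN (gross-section yield governs)

Bolt shear: A_b = π(16)²/4 = 201.06 mm². φR_n = 0.75 × 469 × 201.06 × 8 × 1 = 565.8 kN.
Bearing (10 mm plate, F_u = 400 MPa): end bolts L_c = 32 − 18/2 = 23, R_n = min(1.2×23×10×400, 2.4×16×10×400) = 110.4 kN/bolt; interior L_c = 54 − 18 = 36, R_n = 153.6 kN/bolt. φR_n = 0.75 × (2×110.4 + 6×153.6) = 856.8 kN.
Tension yield (gross): A_g = 171×10 = 1710 mm². φR_n = 0.90 × 250 × 1710 = 384.8 kN.
Governing: min(565.8, 856.8, 384.8) = 384.8 kN → gross-section yield.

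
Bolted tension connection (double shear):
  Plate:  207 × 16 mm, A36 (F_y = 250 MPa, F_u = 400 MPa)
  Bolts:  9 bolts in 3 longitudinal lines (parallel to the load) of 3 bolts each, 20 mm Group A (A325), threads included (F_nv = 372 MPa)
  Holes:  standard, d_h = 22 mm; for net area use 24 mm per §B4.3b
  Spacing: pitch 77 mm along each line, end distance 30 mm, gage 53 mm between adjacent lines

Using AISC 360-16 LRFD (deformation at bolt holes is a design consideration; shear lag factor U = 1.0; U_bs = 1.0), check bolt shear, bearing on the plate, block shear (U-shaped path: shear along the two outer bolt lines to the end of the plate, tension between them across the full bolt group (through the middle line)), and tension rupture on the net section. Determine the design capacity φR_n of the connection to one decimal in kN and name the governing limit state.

Bolt shear: A_b = π(20)²/4 = 314.16 mm². φR_n = 0.75 × 372 × 314.16 × 9 × 2 = 1577.7 kN.
Bearing (16 mm plate, F_u = 400 MPa): end bolts L_c = 30 − 22/2 = 19, R_n = min(1.2×19×16×400, 2.4×20×16×400) = 145.92 kN/bolt; interior L_c = 77 − 22 = 55, R_n = 307.2 kN/bolt. φR_n = 0.75 × (3×145.92 + 6×307.2) = 1710.7 kN.
Block shear: shear path 2×[30+2×77] = 2×184 mm, A_gv = 5888, A_nv = 2×(184 − 2.5×24)×16 = 3968 mm²; tension across gage: (106 − 2×24)×16 = 928 mm². R_n = min(0.6×400×3968, 0.6×250×5888) + 1.0×400×928 = min(952.32, 883.2) + 371.2 = 1254.4 kN. φR_n = 0.75 × 1254.4 = 940.8 kN.
Tension rupture (net): A_n = (207 − 3×24)×16 = 2160 mm² (U = 1.0, A_e = A_n). φR_n = 0.75 × 400 × 2160 = 648.0 kN.
Governing: min(1577.7, 1710.7, 940.8, 648.0) = 648.0 kN → net-section rupture.

648.0 kN (net-section rupture governs)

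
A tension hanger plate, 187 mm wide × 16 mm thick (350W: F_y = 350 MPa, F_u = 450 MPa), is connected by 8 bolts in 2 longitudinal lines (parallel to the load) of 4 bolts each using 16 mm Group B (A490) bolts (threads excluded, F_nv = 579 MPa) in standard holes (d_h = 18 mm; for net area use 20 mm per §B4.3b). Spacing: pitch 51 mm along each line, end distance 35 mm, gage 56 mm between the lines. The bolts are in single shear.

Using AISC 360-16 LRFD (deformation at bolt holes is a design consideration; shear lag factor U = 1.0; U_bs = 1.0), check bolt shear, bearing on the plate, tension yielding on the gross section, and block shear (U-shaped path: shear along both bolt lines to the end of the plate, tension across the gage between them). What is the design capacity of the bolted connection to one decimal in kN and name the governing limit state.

Bolt shear: A_b = π(16)²/4 = 201.06 mm². φR_n = 0.75 × 579 × 201.06 × 8 × 1 = 698.5 kN.
Bearing (16 mm plate, F_u = 450 MPa): end bolts L_c = 35 − 18/2 = 26, R_n = min(1.2×26×16×450, 2.4×16×16×450) = 224.64 kN/bolt; interior L_c = 51 − 18 = 33, R_n = 276.48 kN/bolt. φR_n = 0.75 × (2×224.64 + 6×276.48) = 1581.1 kN.
Tension yield (gross): A_g = 187×16 = 2992 mm². φR_n = 0.90 × 350 × 2992 = 942.5 kN.
Block shear: shear path 2×[35+3×51] = 2×188 mm, A_gv = 6016, A_nv = 2×(188 − 3.5×20)×16 = 3776 mm²; tension across gage: (56 − 1×20)×16 = 576 mm². R_n = min(0.6×450×3776, 0.6×350×6016) + 1.0×450×576 = min(1019.5, 1263.4) + 259.2 = 1278.7 kN. φR_n = 0.75 × 1278.7 = 959.0 kN.
Governing: min(698.5, 1581.1, 942.5, 959.0) = 698.5 kN → bolt shear.

698.5 kN (bolt shear governs)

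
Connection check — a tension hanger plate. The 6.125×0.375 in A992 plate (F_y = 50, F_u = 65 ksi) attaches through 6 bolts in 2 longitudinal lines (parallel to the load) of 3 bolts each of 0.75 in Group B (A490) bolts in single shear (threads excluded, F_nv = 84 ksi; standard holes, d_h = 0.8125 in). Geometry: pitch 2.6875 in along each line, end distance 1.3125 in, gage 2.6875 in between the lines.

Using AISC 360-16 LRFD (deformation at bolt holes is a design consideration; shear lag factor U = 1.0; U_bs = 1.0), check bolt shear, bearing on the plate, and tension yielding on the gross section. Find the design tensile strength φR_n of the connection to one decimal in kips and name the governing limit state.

103.4 kips (gross-section yield governs)

Bolt shear: A_b = π(0.75)²/4 = 0.44179 in². φR_n = 0.75 × 84 × 0.44179 × 6 × 1 = 167.0 kips.
Bearing (0.375 in plate, F_u = 65 ksi): end bolts L_c = 1.3125 − 0.8125/2 = 0.90625, R_n = min(1.2×0.90625×0.375×65, 2.4×0.75×0.375×65) = 26.508 kips/bolt; interior L_c = 2.6875 − 0.8125 = 1.875, R_n = 43.875 kips/bolt. φR_n = 0.75 × (2×26.508 + 4×43.875) = 171.4 kips.
Tension yield (gross): A_g = 6.125×0.375 = 2.2969 in². φR_n = 0.90 × 50 × 2.2969 = 103.4 kips.
Governing: min(167.0, 171.4, 103.4) = 103.4 kips → gross-section yield.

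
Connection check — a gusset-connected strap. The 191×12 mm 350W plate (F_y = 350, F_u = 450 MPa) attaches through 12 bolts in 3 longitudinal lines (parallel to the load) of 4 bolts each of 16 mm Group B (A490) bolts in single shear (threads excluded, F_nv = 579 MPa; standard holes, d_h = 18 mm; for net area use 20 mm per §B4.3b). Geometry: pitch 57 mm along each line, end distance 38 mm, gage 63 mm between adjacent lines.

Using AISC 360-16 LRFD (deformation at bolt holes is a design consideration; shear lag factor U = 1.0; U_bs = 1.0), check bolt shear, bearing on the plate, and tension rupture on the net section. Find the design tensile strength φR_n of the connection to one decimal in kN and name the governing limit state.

Bolt shear: A_b = π(16)²/4 = 201.06 mm². φR_n = 0.75 × 579 × 201.06 × 12 × 1 = 1047.7 kN.
Bearing (12 mm plate, F_u = 450 MPa): end bolts L_c = 38 − 18/2 = 29, R_n = min(1.2×29×12×450, 2.4×16×12×450) = 187.92 kN/bolt; interior L_c = 57 − 18 = 39, R_n = 207.36 kN/bolt. φR_n = 0.75 × (3×187.92 + 9×207.36) = 1822.5 kN.
Tension rupture (net): A_n = (191 − 3×20)×12 = 1572 mm² (U = 1.0, A_e = A_n). φR_n = 0.75 × 450 × 1572 = 530.6 kN.
Governing: min(1047.7, 1822.5, 530.6) = 530.6 kN → net-section rupture.

530.6 kN (net-section rupture governs)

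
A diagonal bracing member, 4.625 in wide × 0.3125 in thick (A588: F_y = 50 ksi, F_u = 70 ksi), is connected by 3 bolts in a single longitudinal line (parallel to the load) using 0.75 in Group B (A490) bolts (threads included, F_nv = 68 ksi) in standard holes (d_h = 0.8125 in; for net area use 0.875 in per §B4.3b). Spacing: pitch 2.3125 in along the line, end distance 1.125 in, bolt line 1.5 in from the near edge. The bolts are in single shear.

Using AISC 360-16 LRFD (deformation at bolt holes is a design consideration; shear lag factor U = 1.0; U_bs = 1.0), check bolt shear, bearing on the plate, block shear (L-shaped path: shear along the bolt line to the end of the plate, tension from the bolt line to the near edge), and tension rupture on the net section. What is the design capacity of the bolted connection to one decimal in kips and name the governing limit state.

52.5 kips (block shear governs)

Bolt shear: A_b = π(0.75)²/4 = 0.44179 in². φR_n = 0.75 × 68 × 0.44179 × 3 × 1 = 67.6 kips.
Bearing (0.3125 in plate, F_u = 70 ksi): end bolts L_c = 1.125 − 0.8125/2 = 0.71875, R_n = min(1.2×0.71875×0.3125×70, 2.4×0.75×0.3125×70) = 18.867 kips/bolt; interior L_c = 2.3125 − 0.8125 = 1.5, R_n = 39.375 kips/bolt. φR_n = 0.75 × (1×18.867 + 2×39.375) = 73.2 kips.
Block shear: shear path 1×[1.125+2×2.3125] = 1×5.75 in, A_gv = 1.7969, A_nv = 1×(5.75 − 2.5×0.875)×0.3125 = 1.1133 in²; tension to near edge: (1.5 − 0.5×0.875)×0.3125 = 0.33203 in². R_n = min(0.6×70×1.1133, 0.6×50×1.7969) + 1.0×70×0.33203 = min(46.759, 53.907) + 23.242 = 70.001 kips. φR_n = 0.75 × 70.001 = 52.5 kips.
Tension rupture (net): A_n = (4.625 − 1×0.875)×0.3125 = 1.1719 in² (U = 1.0, A_e = A_n). φR_n = 0.75 × 70 × 1.1719 = 61.5 kips.
Governing: min(67.6, 73.2, 52.5, 61.5) = 52.5 kips → block shear.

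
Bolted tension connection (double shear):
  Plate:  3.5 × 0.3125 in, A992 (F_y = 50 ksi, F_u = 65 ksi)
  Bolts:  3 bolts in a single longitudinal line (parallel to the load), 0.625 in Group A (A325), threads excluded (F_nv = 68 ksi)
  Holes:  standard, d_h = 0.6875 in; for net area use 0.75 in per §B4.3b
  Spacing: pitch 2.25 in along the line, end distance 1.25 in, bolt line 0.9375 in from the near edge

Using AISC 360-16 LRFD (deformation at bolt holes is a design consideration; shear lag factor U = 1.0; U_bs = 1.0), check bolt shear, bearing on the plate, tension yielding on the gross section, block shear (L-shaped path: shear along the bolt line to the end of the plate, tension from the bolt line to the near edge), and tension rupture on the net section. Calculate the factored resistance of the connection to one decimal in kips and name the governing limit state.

Bolt shear: A_b = π(0.625)²/4 = 0.3068 in². φR_n = 0.75 × 68 × 0.3068 × 3 × 2 = 93.9 kips.
Bearing (0.3125 in plate, F_u = 65 ksi): end bolts L_c = 1.25 − 0.6875/2 = 0.90625, R_n = min(1.2×0.90625×0.3125×65, 2.4×0.625×0.3125×65) = 22.09 kips/bolt; interior L_c = 2.25 − 0.6875 = 1.5625, R_n = 30.469 kips/bolt. φR_n = 0.75 × (1×22.09 + 2×30.469) = 62.3 kips.
Tension yield (gross): A_g = 3.5×0.3125 = 1.0938 in². φR_n = 0.90 × 50 × 1.0938 = 49.2 kips.
Block shear: shear path 1×[1.25+2×2.25] = 1×5.75 in, A_gv = 1.7969, A_nv = 1×(5.75 − 2.5×0.75)×0.3125 = 1.2109 in²; tension to near edge: (0.9375 − 0.5×0.75)×0.3125 = 0.17578 in². R_n = min(0.6×65×1.2109, 0.6×50×1.7969) + 1.0×65×0.17578 = min(47.225, 53.907) + 11.426 = 58.651 kips. φR_n = 0.75 × 58.651 = 44.0 kips.
Tension rupture (net): A_n = (3.5 − 1×0.75)×0.3125 = 0.85938 in² (U = 1.0, A_e = A_n). φR_n = 0.75 × 65 × 0.85938 = 41.9 kips.
Governing: min(93.9, 62.3, 49.2, 44.0, 41.9) = 41.9 kips → net-section rupture.

41.9 kips (net-section rupture governs)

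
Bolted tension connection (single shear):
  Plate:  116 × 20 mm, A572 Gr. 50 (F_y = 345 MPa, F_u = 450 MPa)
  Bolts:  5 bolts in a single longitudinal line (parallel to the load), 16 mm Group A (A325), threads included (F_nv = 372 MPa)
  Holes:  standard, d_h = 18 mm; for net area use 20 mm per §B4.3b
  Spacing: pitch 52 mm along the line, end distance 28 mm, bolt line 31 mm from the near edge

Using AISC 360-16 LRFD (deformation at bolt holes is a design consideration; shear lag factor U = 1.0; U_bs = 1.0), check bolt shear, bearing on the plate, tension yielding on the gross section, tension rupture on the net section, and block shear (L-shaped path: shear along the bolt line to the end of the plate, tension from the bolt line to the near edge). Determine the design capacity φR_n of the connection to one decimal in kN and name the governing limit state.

280.5 kN (bolt shear governs)

Bolt shear: A_b = π(16)²/4 = 201.06 mm². φR_n = 0.75 × 372 × 201.06 × 5 × 1 = 280.5 kN.
Bearing (20 mm plate, F_u = 450 MPa): end bolts L_c = 28 − 18/2 = 19, R_n = min(1.2×19×20×450, 2.4×16×20×450) = 205.2 kN/bolt; interior L_c = 52 − 18 = 34, R_n = 345.6 kN/bolt. φR_n = 0.75 × (1×205.2 + 4×345.6) = 1190.7 kN.
Tension yield (gross): A_g = 116×20 = 2320 mm². φR_n = 0.90 × 345 × 2320 = 720.4 kN.
Tension rupture (net): A_n = (116 − 1×20)×20 = 1920 mm² (U = 1.0, A_e = A_n). φR_n = 0.75 × 450 × 1920 = 648.0 kN.
Block shear: shear path 1×[28+4×52] = 1×236 mm, A_gv = 4720, A_nv = 1×(236 − 4.5×20)×20 = 2920 mm²; tension to near edge: (31 − 0.5×20)×20 = 420 mm². R_n = min(0.6×450×2920, 0.6×345×4720) + 1.0×450×420 = min(788.4, 977.04) + 189 = 977.4 kN. φR_n = 0.75 × 977.4 = 733.1 kN.
Governing: min(280.5, 1190.7, 720.4, 648.0, 733.1) = 280.5 kN → bolt shear.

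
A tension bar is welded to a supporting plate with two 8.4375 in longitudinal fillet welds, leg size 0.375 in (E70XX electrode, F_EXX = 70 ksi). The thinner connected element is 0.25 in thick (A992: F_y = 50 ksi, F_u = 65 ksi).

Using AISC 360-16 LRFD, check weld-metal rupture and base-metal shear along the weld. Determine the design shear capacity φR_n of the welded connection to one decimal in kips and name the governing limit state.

Weld metal: throat = 0.707×0.375 = 0.26513 in, L = 2×8.4375 = 16.875 in. φR_n = 0.75 × 0.6 × 70 × 0.26513 × 16.875 = 140.9 kips.
Base metal shear (0.25 in plate): yield φR_n = 1.0×0.6×50×0.25×16.875 = 126.6 kips; rupture φR_n = 0.75×0.6×65×0.25×16.875 = 123.4 kips; take 123.4 kips (rupture).
Governing: min(140.9, 123.4) = 123.4 kips → base-metal shear.

123.4 kips (base-metal shear governs)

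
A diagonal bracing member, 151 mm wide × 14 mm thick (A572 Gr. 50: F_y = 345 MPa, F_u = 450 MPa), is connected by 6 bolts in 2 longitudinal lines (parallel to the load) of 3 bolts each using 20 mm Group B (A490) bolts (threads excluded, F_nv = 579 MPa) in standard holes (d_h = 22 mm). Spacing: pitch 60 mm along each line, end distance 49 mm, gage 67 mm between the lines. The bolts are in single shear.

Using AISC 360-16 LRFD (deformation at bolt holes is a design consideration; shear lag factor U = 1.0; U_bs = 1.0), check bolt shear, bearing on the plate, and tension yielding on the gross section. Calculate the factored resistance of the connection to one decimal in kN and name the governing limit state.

Bolt shear: A_b = π(20)²/4 = 314.16 mm². φR_n = 0.75 × 579 × 314.16 × 6 × 1 = 818.5 kN.
Bearing (14 mm plate, F_u = 450 MPa): end bolts L_c = 49 − 22/2 = 38, R_n = min(1.2×38×14×450, 2.4×20×14×450) = 287.28 kN/bolt; interior L_c = 60 − 22 = 38, R_n = 287.28 kN/bolt. φR_n = 0.75 × (2×287.28 + 4×287.28) = 1292.8 kN.
Tension yield (gross): A_g = 151×14 = 2114 mm². φR_n = 0.90 × 345 × 2114 = 656.4 kN.
Governing: min(818.5, 1292.8, 656.4) = 656.4 kN → gross-section yield.

656.4 kN (gross-section yield governs)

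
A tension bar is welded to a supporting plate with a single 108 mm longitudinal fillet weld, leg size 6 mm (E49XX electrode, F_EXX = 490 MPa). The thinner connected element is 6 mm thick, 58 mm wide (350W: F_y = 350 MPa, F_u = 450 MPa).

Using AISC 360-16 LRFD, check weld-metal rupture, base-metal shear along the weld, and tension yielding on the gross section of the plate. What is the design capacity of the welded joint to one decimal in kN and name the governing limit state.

Weld metal: throat = 0.707×6 = 4.242 mm, L = 108 mm. φR_n = 0.75 × 0.6 × 490 × 4.242 × 108 = 101.0 kN.
Base metal shear (6 mm plate): yield φR_n = 1.0×0.6×350×6×108 = 136.1 kN; rupture φR_n = 0.75×0.6×450×6×108 = 131.2 kN; take 131.2 kN (rupture).
Tension yield (gross): A_g = 58×6 = 348 mm². φR_n = 0.90 × 350 × 348 = 109.6 kN.
Governing: min(101.0, 131.2, 109.6) = 101.0 kN → weld metal.

101.0 kN (weld metal governs)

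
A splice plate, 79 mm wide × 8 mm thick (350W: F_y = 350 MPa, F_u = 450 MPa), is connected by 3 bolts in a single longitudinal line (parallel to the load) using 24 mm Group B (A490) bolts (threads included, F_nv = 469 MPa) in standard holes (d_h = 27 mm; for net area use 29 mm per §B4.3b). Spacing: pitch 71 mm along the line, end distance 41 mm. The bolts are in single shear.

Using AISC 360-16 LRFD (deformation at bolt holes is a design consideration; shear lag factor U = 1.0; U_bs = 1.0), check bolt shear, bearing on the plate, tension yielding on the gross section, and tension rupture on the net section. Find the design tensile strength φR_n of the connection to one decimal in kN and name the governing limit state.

Bolt shear: A_b = π(24)²/4 = 452.39 mm². φR_n = 0.75 × 469 × 452.39 × 3 × 1 = 477.4 kN.
Bearing (8 mm plate, F_u = 450 MPa): end bolts L_c = 41 − 27/2 = 27.5, R_n = min(1.2×27.5×8×450, 2.4×24×8×450) = 118.8 kN/bolt; interior L_c = 71 − 27 = 44, R_n = 190.08 kN/bolt. φR_n = 0.75 × (1×118.8 + 2×190.08) = 374.2 kN.
Tension yield (gross): A_g = 79×8 = 632 mm². φR_n = 0.90 × 350 × 632 = 199.1 kN.
Tension rupture (net): A_n = (79 − 1×29)×8 = 400 mm² (U = 1.0, A_e = A_n). φR_n = 0.75 × 450 × 400 = 135.0 kN.
Governing: min(477.4, 374.2, 199.1, 135.0) = 135.0 kN → net-section rupture.

135.0 kN (net-section rupture governs)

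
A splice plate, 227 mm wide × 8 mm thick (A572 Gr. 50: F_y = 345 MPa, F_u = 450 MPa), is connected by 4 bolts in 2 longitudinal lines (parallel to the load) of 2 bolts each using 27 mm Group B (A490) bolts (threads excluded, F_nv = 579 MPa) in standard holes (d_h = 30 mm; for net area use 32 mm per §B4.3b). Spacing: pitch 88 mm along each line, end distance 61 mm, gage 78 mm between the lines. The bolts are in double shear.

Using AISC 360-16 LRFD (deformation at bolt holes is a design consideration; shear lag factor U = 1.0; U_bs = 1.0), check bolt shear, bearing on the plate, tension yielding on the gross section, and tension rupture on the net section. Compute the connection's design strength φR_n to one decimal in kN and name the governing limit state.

Bolt shear: A_b = π(27)²/4 = 572.56 mm². φR_n = 0.75 × 579 × 572.56 × 4 × 2 = 1989.1 kN.
Bearing (8 mm plate, F_u = 450 MPa): end bolts L_c = 61 − 30/2 = 46, R_n = min(1.2×46×8×450, 2.4×27×8×450) = 198.72 kN/bolt; interior L_c = 88 − 30 = 58, R_n = 233.28 kN/bolt. φR_n = 0.75 × (2×198.72 + 2×233.28) = 648.0 kN.
Tension yield (gross): A_g = 227×8 = 1816 mm². φR_n = 0.90 × 345 × 1816 = 563.9 kN.
Tension rupture (net): A_n = (227 − 2×32)×8 = 1304 mm² (U = 1.0, A_e = A_n). φR_n = 0.75 × 450 × 1304 = 440.1 kN.
Governing: min(1989.1, 648.0, 563.9, 440.1) = 440.1 kN → net-section rupture.

440.1 kN (net-section rupture governs)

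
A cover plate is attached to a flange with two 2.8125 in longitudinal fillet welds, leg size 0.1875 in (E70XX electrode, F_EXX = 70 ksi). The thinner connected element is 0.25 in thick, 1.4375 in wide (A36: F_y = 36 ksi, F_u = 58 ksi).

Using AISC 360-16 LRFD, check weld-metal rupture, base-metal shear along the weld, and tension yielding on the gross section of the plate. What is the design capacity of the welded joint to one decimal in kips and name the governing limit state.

Weld metal: throat = 0.707×0.1875 = 0.13256 in, L = 2×2.8125 = 5.625 in. φR_n = 0.75 × 0.6 × 70 × 0.13256 × 5.625 = 23.5 kips.
Base metal shear (0.25 in plate): yield φR_n = 1.0×0.6×36×0.25×5.625 = 30.4 kips; rupture φR_n = 0.75×0.6×58×0.25×5.625 = 36.7 kips; take 30.4 kips (yield).
Tension yield (gross): A_g = 1.4375×0.25 = 0.35938 in². φR_n = 0.90 × 36 × 0.35938 = 11.6 kips.
Governing: min(23.5, 30.4, 11.6) = 11.6 kips → gross-section yield.

11.6 kips (gross-section yield governs)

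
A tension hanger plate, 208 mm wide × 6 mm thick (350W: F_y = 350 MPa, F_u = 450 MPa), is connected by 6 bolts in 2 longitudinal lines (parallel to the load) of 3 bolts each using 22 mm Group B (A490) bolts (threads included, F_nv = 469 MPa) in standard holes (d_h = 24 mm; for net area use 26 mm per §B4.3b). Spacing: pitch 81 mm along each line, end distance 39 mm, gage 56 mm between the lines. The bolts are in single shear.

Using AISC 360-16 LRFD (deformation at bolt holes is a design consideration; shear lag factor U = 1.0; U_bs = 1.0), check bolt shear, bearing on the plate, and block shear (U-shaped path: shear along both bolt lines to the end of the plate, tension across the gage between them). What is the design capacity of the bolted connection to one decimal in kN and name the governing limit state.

391.2 kN (block shear governs)

Bolt shear: A_b = π(22)²/4 = 380.13 mm². φR_n = 0.75 × 469 × 380.13 × 6 × 1 = 802.3 kN.
Bearing (6 mm plate, F_u = 450 MPa): end bolts L_c = 39 − 24/2 = 27, R_n = min(1.2×27×6×450, 2.4×22×6×450) = 87.48 kN/bolt; interior L_c = 81 − 24 = 57, R_n = 142.56 kN/bolt. φR_n = 0.75 × (2×87.48 + 4×142.56) = 558.9 kN.
Block shear: shear path 2×[39+2×81] = 2×201 mm, A_gv = 2412, A_nv = 2×(201 − 2.5×26)×6 = 1632 mm²; tension across gage: (56 − 1×26)×6 = 180 mm². R_n = min(0.6×450×1632, 0.6×350×2412) + 1.0×450×180 = min(440.64, 506.52) + 81 = 521.64 kN. φR_n = 0.75 × 521.64 = 391.2 kN.
Governing: min(802.3, 558.9, 391.2) = 391.2 kN → block shear.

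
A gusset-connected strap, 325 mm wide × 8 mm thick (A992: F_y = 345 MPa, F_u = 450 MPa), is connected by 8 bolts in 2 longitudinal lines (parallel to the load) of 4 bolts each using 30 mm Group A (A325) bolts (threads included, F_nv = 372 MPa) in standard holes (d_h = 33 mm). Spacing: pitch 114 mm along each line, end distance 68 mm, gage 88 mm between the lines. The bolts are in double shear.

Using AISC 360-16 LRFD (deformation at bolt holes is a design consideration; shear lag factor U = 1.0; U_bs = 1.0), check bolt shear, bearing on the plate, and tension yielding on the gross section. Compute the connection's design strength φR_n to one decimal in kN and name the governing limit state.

807.3 kN (gross-section yield governs)

Bolt shear: A_b = π(30)²/4 = 706.86 mm². φR_n = 0.75 × 372 × 706.86 × 8 × 2 = 3155.4 kN.
Bearing (8 mm plate, F_u = 450 MPa): end bolts L_c = 68 − 33/2 = 51.5, R_n = min(1.2×51.5×8×450, 2.4×30×8×450) = 222.48 kN/bolt; interior L_c = 114 − 33 = 81, R_n = 259.2 kN/bolt. φR_n = 0.75 × (2×222.48 + 6×259.2) = 1500.1 kN.
Tension yield (gross): A_g = 325×8 = 2600 mm². φR_n = 0.90 × 345 × 2600 = 807.3 kN.
Governing: min(3155.4, 1500.1, 807.3) = 807.3 kN → gross-section yield.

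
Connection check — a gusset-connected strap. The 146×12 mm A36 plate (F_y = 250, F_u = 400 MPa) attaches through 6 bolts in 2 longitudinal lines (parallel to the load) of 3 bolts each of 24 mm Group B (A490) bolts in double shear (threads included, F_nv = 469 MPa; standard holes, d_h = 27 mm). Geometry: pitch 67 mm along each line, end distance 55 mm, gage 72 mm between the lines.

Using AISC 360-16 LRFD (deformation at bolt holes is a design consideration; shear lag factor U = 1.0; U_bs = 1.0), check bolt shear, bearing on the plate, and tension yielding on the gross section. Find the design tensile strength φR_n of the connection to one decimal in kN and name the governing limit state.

394.2 kN (gross-section yield governs)

Bolt shear: A_b = π(24)²/4 = 452.39 mm². φR_n = 0.75 × 469 × 452.39 × 6 × 2 = 1909.5 kN.
Bearing (12 mm plate, F_u = 400 MPa): end bolts L_c = 55 − 27/2 = 41.5, R_n = min(1.2×41.5×12×400, 2.4×24×12×400) = 239.04 kN/bolt; interior L_c = 67 − 27 = 40, R_n = 230.4 kN/bolt. φR_n = 0.75 × (2×239.04 + 4×230.4) = 1049.8 kN.
Tension yield (gross): A_g = 146×12 = 1752 mm². φR_n = 0.90 × 250 × 1752 = 394.2 kN.
Governing: min(1909.5, 1049.8, 394.2) = 394.2 kN → gross-section yield.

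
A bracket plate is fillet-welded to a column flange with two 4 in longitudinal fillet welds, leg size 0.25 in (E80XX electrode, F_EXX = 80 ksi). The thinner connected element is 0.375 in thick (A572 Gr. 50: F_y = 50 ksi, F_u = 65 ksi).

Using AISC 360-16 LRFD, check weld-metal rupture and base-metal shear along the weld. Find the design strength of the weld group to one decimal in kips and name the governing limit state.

50.9 kips (weld metal governs)

Weld metal: throat = 0.707×0.25 = 0.17675 in, L = 2×4 = 8 in. φR_n = 0.75 × 0.6 × 80 × 0.17675 × 8 = 50.9 kips.
Base metal shear (0.375 in plate): yield φR_n = 1.0×0.6×50×0.375×8 = 90.0 kips; rupture φR_n = 0.75×0.6×65×0.375×8 = 87.8 kips; take 87.8 kips (rupture).
Governing: min(50.9, 87.8) = 50.9 kips → weld metal.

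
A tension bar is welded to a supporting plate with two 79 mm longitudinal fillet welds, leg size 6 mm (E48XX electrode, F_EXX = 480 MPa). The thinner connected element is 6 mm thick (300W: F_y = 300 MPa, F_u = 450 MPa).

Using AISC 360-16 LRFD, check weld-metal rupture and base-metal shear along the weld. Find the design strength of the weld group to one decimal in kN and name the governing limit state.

Weld metal: throat = 0.707×6 = 4.242 mm, L = 2×79 = 158 mm. φR_n = 0.75 × 0.6 × 480 × 4.242 × 158 = 144.8 kN.
Base metal shear (6 mm plate): yield φR_n = 1.0×0.6×300×6×158 = 170.6 kN; rupture φR_n = 0.75×0.6×450×6×158 = 192.0 kN; take 170.6 kN (yield).
Governing: min(144.8, 170.6) = 144.8 kN → weld metal.

144.8 kN (weld metal governs)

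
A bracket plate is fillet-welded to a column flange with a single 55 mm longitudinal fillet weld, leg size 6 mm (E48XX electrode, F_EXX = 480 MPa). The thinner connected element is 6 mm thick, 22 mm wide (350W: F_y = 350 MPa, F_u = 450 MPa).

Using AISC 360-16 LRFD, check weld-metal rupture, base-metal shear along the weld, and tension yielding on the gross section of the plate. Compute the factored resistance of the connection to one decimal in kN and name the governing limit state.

41.6 kN (gross-section yield governs)

Weld metal: throat = 0.707×6 = 4.242 mm, L = 55 mm. φR_n = 0.75 × 0.6 × 480 × 4.242 × 55 = 50.4 kN.
Base metal shear (6 mm plate): yield φR_n = 1.0×0.6×350×6×55 = 69.3 kN; rupture φR_n = 0.75×0.6×450×6×55 = 66.8 kN; take 66.8 kN (rupture).
Tension yield (gross): A_g = 22×6 = 132 mm². φR_n = 0.90 × 350 × 132 = 41.6 kN.
Governing: min(50.4, 66.8, 41.6) = 41.6 kN → gross-section yield.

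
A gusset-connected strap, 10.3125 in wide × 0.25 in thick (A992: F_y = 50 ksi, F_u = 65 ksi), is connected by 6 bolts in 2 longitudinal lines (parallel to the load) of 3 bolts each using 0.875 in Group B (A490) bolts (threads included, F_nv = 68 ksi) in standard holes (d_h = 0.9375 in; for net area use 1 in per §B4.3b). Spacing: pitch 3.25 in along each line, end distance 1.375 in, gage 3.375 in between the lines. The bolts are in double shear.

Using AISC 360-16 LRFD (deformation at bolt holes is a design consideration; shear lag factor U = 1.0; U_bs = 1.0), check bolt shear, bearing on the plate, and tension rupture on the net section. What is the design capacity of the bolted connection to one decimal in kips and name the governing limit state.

Bolt shear: A_b = π(0.875)²/4 = 0.60132 in². φR_n = 0.75 × 68 × 0.60132 × 6 × 2 = 368.0 kips.
Bearing (0.25 in plate, F_u = 65 ksi): end bolts L_c = 1.375 − 0.9375/2 = 0.90625, R_n = min(1.2×0.90625×0.25×65, 2.4×0.875×0.25×65) = 17.672 kips/bolt; interior L_c = 3.25 − 0.9375 = 2.3125, R_n = 34.125 kips/bolt. φR_n = 0.75 × (2×17.672 + 4×34.125) = 128.9 kips.
Tension rupture (net): A_n = (10.3125 − 2×1)×0.25 = 2.0781 in² (U = 1.0, A_e = A_n). φR_n = 0.75 × 65 × 2.0781 = 101.3 kips.
Governing: min(368.0, 128.9, 101.3) = 101.3 kips → net-section rupture.

101.3 kips (net-section rupture governs)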